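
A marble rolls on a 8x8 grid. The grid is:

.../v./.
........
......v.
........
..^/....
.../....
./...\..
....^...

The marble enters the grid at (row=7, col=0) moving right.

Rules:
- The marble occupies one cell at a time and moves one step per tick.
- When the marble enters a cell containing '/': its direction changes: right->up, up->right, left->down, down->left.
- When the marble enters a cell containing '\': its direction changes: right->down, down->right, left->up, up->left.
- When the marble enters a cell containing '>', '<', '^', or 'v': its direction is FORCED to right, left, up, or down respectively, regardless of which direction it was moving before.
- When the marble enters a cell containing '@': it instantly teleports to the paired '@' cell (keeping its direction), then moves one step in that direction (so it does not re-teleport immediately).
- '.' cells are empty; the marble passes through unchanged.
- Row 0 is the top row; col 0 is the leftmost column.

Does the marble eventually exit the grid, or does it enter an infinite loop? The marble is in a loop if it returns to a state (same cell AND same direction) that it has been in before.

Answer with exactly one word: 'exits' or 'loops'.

Step 1: enter (7,0), '.' pass, move right to (7,1)
Step 2: enter (7,1), '.' pass, move right to (7,2)
Step 3: enter (7,2), '.' pass, move right to (7,3)
Step 4: enter (7,3), '.' pass, move right to (7,4)
Step 5: enter (7,4), '^' forces right->up, move up to (6,4)
Step 6: enter (6,4), '.' pass, move up to (5,4)
Step 7: enter (5,4), '.' pass, move up to (4,4)
Step 8: enter (4,4), '.' pass, move up to (3,4)
Step 9: enter (3,4), '.' pass, move up to (2,4)
Step 10: enter (2,4), '.' pass, move up to (1,4)
Step 11: enter (1,4), '.' pass, move up to (0,4)
Step 12: enter (0,4), 'v' forces up->down, move down to (1,4)
Step 13: enter (1,4), '.' pass, move down to (2,4)
Step 14: enter (2,4), '.' pass, move down to (3,4)
Step 15: enter (3,4), '.' pass, move down to (4,4)
Step 16: enter (4,4), '.' pass, move down to (5,4)
Step 17: enter (5,4), '.' pass, move down to (6,4)
Step 18: enter (6,4), '.' pass, move down to (7,4)
Step 19: enter (7,4), '^' forces down->up, move up to (6,4)
Step 20: at (6,4) dir=up — LOOP DETECTED (seen before)

Answer: loops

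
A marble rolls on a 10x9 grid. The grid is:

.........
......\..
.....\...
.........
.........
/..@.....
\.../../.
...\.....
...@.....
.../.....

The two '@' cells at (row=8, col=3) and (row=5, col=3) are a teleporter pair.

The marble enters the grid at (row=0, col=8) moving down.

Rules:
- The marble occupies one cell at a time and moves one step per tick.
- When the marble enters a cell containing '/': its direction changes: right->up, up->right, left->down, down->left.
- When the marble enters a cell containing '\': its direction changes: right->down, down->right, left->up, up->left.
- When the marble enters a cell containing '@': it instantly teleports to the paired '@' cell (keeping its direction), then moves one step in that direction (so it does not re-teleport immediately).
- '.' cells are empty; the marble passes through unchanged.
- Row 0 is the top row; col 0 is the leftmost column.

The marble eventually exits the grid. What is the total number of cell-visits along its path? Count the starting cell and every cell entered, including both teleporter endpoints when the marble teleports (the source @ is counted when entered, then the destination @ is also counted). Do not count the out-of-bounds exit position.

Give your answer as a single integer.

Step 1: enter (0,8), '.' pass, move down to (1,8)
Step 2: enter (1,8), '.' pass, move down to (2,8)
Step 3: enter (2,8), '.' pass, move down to (3,8)
Step 4: enter (3,8), '.' pass, move down to (4,8)
Step 5: enter (4,8), '.' pass, move down to (5,8)
Step 6: enter (5,8), '.' pass, move down to (6,8)
Step 7: enter (6,8), '.' pass, move down to (7,8)
Step 8: enter (7,8), '.' pass, move down to (8,8)
Step 9: enter (8,8), '.' pass, move down to (9,8)
Step 10: enter (9,8), '.' pass, move down to (10,8)
Step 11: at (10,8) — EXIT via bottom edge, pos 8
Path length (cell visits): 10

Answer: 10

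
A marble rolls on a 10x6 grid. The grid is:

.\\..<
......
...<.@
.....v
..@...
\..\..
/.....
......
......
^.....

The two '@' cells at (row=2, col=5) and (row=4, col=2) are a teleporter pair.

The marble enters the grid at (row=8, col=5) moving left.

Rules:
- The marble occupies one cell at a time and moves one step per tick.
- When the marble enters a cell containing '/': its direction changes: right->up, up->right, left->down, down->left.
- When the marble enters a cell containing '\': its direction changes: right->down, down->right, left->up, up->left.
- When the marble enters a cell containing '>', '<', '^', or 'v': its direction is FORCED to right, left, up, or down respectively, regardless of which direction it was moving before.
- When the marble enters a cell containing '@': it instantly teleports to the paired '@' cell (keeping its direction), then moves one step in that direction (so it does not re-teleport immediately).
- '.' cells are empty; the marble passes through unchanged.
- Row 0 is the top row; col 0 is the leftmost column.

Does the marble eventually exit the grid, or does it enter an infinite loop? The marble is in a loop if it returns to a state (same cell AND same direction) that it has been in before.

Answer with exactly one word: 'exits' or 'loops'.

Step 1: enter (8,5), '.' pass, move left to (8,4)
Step 2: enter (8,4), '.' pass, move left to (8,3)
Step 3: enter (8,3), '.' pass, move left to (8,2)
Step 4: enter (8,2), '.' pass, move left to (8,1)
Step 5: enter (8,1), '.' pass, move left to (8,0)
Step 6: enter (8,0), '.' pass, move left to (8,-1)
Step 7: at (8,-1) — EXIT via left edge, pos 8

Answer: exits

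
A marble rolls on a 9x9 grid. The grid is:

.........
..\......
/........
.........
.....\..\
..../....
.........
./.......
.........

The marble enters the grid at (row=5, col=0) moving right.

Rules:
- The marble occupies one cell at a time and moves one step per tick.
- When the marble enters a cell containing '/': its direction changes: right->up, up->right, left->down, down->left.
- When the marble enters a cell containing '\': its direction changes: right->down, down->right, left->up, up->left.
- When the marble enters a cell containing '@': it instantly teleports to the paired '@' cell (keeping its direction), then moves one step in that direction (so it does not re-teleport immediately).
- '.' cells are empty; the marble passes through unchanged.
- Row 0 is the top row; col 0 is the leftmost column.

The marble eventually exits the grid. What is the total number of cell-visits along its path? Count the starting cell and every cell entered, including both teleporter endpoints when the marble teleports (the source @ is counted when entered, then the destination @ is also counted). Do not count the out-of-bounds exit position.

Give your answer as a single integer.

Step 1: enter (5,0), '.' pass, move right to (5,1)
Step 2: enter (5,1), '.' pass, move right to (5,2)
Step 3: enter (5,2), '.' pass, move right to (5,3)
Step 4: enter (5,3), '.' pass, move right to (5,4)
Step 5: enter (5,4), '/' deflects right->up, move up to (4,4)
Step 6: enter (4,4), '.' pass, move up to (3,4)
Step 7: enter (3,4), '.' pass, move up to (2,4)
Step 8: enter (2,4), '.' pass, move up to (1,4)
Step 9: enter (1,4), '.' pass, move up to (0,4)
Step 10: enter (0,4), '.' pass, move up to (-1,4)
Step 11: at (-1,4) — EXIT via top edge, pos 4
Path length (cell visits): 10

Answer: 10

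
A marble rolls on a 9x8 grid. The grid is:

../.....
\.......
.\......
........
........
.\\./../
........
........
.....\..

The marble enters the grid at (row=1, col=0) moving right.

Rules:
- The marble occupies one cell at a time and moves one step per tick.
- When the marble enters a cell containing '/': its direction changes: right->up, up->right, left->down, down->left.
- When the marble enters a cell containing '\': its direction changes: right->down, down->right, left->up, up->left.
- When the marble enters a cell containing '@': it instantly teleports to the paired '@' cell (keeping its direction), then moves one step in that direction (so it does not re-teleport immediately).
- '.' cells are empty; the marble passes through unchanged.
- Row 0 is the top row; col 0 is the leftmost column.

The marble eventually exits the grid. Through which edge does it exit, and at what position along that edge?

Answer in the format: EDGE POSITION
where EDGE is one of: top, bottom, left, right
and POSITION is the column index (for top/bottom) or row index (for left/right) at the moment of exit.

Step 1: enter (1,0), '\' deflects right->down, move down to (2,0)
Step 2: enter (2,0), '.' pass, move down to (3,0)
Step 3: enter (3,0), '.' pass, move down to (4,0)
Step 4: enter (4,0), '.' pass, move down to (5,0)
Step 5: enter (5,0), '.' pass, move down to (6,0)
Step 6: enter (6,0), '.' pass, move down to (7,0)
Step 7: enter (7,0), '.' pass, move down to (8,0)
Step 8: enter (8,0), '.' pass, move down to (9,0)
Step 9: at (9,0) — EXIT via bottom edge, pos 0

Answer: bottom 0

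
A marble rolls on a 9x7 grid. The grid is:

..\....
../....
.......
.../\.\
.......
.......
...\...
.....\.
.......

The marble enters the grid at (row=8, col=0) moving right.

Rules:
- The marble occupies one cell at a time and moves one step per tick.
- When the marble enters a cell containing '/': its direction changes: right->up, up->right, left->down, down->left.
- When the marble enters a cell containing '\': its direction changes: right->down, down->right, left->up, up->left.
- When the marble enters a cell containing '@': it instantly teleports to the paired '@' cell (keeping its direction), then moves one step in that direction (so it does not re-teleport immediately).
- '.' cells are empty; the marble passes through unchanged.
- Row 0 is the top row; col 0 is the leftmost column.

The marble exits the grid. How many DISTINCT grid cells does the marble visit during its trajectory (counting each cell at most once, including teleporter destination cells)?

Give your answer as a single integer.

Step 1: enter (8,0), '.' pass, move right to (8,1)
Step 2: enter (8,1), '.' pass, move right to (8,2)
Step 3: enter (8,2), '.' pass, move right to (8,3)
Step 4: enter (8,3), '.' pass, move right to (8,4)
Step 5: enter (8,4), '.' pass, move right to (8,5)
Step 6: enter (8,5), '.' pass, move right to (8,6)
Step 7: enter (8,6), '.' pass, move right to (8,7)
Step 8: at (8,7) — EXIT via right edge, pos 8
Distinct cells visited: 7 (path length 7)

Answer: 7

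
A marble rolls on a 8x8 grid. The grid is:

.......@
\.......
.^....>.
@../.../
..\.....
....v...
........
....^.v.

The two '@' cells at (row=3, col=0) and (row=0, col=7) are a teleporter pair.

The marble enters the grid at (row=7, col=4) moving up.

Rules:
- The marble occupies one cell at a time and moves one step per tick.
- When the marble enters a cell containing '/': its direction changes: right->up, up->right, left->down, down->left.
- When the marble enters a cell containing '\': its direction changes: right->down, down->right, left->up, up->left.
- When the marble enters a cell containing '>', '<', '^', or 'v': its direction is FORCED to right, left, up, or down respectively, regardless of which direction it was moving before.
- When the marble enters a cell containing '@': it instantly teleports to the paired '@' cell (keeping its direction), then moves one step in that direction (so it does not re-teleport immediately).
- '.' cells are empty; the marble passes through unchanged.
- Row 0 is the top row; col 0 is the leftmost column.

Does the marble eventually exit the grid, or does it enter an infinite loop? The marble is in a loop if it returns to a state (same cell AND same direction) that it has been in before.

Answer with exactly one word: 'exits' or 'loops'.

Step 1: enter (7,4), '^' forces up->up, move up to (6,4)
Step 2: enter (6,4), '.' pass, move up to (5,4)
Step 3: enter (5,4), 'v' forces up->down, move down to (6,4)
Step 4: enter (6,4), '.' pass, move down to (7,4)
Step 5: enter (7,4), '^' forces down->up, move up to (6,4)
Step 6: at (6,4) dir=up — LOOP DETECTED (seen before)

Answer: loops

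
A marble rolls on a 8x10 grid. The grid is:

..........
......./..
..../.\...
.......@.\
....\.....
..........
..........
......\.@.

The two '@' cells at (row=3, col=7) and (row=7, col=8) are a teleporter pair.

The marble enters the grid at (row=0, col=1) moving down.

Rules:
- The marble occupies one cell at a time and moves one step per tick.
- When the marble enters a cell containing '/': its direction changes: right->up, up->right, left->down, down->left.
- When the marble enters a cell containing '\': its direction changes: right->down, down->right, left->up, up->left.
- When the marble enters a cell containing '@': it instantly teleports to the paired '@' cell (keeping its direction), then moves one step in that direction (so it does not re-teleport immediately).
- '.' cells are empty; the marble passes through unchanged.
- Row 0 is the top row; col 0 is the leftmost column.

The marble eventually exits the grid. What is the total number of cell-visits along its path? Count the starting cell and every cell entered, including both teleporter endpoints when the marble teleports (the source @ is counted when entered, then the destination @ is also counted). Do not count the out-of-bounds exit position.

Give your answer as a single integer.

Answer: 8

Derivation:
Step 1: enter (0,1), '.' pass, move down to (1,1)
Step 2: enter (1,1), '.' pass, move down to (2,1)
Step 3: enter (2,1), '.' pass, move down to (3,1)
Step 4: enter (3,1), '.' pass, move down to (4,1)
Step 5: enter (4,1), '.' pass, move down to (5,1)
Step 6: enter (5,1), '.' pass, move down to (6,1)
Step 7: enter (6,1), '.' pass, move down to (7,1)
Step 8: enter (7,1), '.' pass, move down to (8,1)
Step 9: at (8,1) — EXIT via bottom edge, pos 1
Path length (cell visits): 8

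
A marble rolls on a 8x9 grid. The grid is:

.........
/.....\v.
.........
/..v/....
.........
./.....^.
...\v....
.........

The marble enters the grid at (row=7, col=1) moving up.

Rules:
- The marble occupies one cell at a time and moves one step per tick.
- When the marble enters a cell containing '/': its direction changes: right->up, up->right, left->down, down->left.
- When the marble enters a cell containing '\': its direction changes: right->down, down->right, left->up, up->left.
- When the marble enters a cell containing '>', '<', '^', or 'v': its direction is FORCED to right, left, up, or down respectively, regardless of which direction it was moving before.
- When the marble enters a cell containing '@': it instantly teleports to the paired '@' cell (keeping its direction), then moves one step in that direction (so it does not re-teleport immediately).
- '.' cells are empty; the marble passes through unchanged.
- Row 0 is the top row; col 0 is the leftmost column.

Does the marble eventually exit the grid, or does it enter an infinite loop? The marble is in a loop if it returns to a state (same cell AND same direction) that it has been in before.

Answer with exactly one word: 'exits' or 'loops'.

Step 1: enter (7,1), '.' pass, move up to (6,1)
Step 2: enter (6,1), '.' pass, move up to (5,1)
Step 3: enter (5,1), '/' deflects up->right, move right to (5,2)
Step 4: enter (5,2), '.' pass, move right to (5,3)
Step 5: enter (5,3), '.' pass, move right to (5,4)
Step 6: enter (5,4), '.' pass, move right to (5,5)
Step 7: enter (5,5), '.' pass, move right to (5,6)
Step 8: enter (5,6), '.' pass, move right to (5,7)
Step 9: enter (5,7), '^' forces right->up, move up to (4,7)
Step 10: enter (4,7), '.' pass, move up to (3,7)
Step 11: enter (3,7), '.' pass, move up to (2,7)
Step 12: enter (2,7), '.' pass, move up to (1,7)
Step 13: enter (1,7), 'v' forces up->down, move down to (2,7)
Step 14: enter (2,7), '.' pass, move down to (3,7)
Step 15: enter (3,7), '.' pass, move down to (4,7)
Step 16: enter (4,7), '.' pass, move down to (5,7)
Step 17: enter (5,7), '^' forces down->up, move up to (4,7)
Step 18: at (4,7) dir=up — LOOP DETECTED (seen before)

Answer: loops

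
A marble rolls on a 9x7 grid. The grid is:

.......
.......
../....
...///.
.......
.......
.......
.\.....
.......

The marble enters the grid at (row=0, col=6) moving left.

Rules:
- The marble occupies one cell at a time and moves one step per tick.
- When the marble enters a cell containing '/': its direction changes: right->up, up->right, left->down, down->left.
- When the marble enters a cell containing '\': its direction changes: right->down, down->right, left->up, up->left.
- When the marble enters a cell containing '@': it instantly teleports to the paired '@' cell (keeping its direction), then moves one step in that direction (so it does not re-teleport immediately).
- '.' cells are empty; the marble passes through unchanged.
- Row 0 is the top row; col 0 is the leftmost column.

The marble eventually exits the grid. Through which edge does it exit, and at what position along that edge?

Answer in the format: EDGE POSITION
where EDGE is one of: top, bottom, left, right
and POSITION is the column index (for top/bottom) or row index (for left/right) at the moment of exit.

Answer: left 0

Derivation:
Step 1: enter (0,6), '.' pass, move left to (0,5)
Step 2: enter (0,5), '.' pass, move left to (0,4)
Step 3: enter (0,4), '.' pass, move left to (0,3)
Step 4: enter (0,3), '.' pass, move left to (0,2)
Step 5: enter (0,2), '.' pass, move left to (0,1)
Step 6: enter (0,1), '.' pass, move left to (0,0)
Step 7: enter (0,0), '.' pass, move left to (0,-1)
Step 8: at (0,-1) — EXIT via left edge, pos 0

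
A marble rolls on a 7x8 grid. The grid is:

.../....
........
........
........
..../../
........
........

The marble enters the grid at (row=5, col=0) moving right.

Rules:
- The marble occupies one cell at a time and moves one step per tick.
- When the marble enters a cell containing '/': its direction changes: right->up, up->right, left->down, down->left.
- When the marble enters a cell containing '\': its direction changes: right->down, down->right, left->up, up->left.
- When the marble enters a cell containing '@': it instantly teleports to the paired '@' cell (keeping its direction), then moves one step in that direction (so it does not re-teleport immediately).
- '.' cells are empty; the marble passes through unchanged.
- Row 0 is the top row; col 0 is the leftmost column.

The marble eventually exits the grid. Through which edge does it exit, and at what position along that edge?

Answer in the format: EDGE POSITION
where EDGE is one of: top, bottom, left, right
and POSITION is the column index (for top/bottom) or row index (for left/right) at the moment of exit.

Answer: right 5

Derivation:
Step 1: enter (5,0), '.' pass, move right to (5,1)
Step 2: enter (5,1), '.' pass, move right to (5,2)
Step 3: enter (5,2), '.' pass, move right to (5,3)
Step 4: enter (5,3), '.' pass, move right to (5,4)
Step 5: enter (5,4), '.' pass, move right to (5,5)
Step 6: enter (5,5), '.' pass, move right to (5,6)
Step 7: enter (5,6), '.' pass, move right to (5,7)
Step 8: enter (5,7), '.' pass, move right to (5,8)
Step 9: at (5,8) — EXIT via right edge, pos 5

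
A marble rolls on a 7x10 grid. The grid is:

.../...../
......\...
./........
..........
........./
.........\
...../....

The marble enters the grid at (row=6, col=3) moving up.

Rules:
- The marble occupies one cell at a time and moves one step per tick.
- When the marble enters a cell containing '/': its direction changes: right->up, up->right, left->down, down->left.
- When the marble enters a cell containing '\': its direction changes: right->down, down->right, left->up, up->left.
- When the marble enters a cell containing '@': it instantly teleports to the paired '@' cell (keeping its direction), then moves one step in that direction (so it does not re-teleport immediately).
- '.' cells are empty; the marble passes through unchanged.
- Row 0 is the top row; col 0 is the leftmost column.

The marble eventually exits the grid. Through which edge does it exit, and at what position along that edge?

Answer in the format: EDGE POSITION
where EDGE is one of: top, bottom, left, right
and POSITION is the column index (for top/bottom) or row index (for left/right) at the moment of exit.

Step 1: enter (6,3), '.' pass, move up to (5,3)
Step 2: enter (5,3), '.' pass, move up to (4,3)
Step 3: enter (4,3), '.' pass, move up to (3,3)
Step 4: enter (3,3), '.' pass, move up to (2,3)
Step 5: enter (2,3), '.' pass, move up to (1,3)
Step 6: enter (1,3), '.' pass, move up to (0,3)
Step 7: enter (0,3), '/' deflects up->right, move right to (0,4)
Step 8: enter (0,4), '.' pass, move right to (0,5)
Step 9: enter (0,5), '.' pass, move right to (0,6)
Step 10: enter (0,6), '.' pass, move right to (0,7)
Step 11: enter (0,7), '.' pass, move right to (0,8)
Step 12: enter (0,8), '.' pass, move right to (0,9)
Step 13: enter (0,9), '/' deflects right->up, move up to (-1,9)
Step 14: at (-1,9) — EXIT via top edge, pos 9

Answer: top 9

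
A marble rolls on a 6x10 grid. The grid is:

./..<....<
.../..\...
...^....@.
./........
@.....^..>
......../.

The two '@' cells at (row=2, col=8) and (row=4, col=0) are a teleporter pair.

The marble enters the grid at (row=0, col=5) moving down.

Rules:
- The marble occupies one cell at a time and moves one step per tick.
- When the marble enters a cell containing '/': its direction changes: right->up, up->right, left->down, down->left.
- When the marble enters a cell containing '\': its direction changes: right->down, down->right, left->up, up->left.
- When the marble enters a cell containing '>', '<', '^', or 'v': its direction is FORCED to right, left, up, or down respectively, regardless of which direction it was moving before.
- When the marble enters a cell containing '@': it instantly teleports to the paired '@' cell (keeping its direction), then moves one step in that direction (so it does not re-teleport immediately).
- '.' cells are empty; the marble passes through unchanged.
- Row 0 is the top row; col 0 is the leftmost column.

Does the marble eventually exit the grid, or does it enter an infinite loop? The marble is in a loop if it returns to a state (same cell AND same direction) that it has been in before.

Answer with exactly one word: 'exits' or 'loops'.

Answer: exits

Derivation:
Step 1: enter (0,5), '.' pass, move down to (1,5)
Step 2: enter (1,5), '.' pass, move down to (2,5)
Step 3: enter (2,5), '.' pass, move down to (3,5)
Step 4: enter (3,5), '.' pass, move down to (4,5)
Step 5: enter (4,5), '.' pass, move down to (5,5)
Step 6: enter (5,5), '.' pass, move down to (6,5)
Step 7: at (6,5) — EXIT via bottom edge, pos 5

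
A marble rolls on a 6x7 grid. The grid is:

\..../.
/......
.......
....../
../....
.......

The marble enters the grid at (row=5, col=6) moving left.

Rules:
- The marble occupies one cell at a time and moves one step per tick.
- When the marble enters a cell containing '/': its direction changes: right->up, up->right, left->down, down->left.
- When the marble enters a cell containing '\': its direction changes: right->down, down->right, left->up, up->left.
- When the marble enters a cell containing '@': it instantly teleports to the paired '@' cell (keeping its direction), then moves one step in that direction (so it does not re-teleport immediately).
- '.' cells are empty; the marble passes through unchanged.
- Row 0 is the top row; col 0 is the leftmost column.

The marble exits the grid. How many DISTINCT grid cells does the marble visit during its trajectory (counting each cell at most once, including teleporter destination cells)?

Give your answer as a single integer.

Step 1: enter (5,6), '.' pass, move left to (5,5)
Step 2: enter (5,5), '.' pass, move left to (5,4)
Step 3: enter (5,4), '.' pass, move left to (5,3)
Step 4: enter (5,3), '.' pass, move left to (5,2)
Step 5: enter (5,2), '.' pass, move left to (5,1)
Step 6: enter (5,1), '.' pass, move left to (5,0)
Step 7: enter (5,0), '.' pass, move left to (5,-1)
Step 8: at (5,-1) — EXIT via left edge, pos 5
Distinct cells visited: 7 (path length 7)

Answer: 7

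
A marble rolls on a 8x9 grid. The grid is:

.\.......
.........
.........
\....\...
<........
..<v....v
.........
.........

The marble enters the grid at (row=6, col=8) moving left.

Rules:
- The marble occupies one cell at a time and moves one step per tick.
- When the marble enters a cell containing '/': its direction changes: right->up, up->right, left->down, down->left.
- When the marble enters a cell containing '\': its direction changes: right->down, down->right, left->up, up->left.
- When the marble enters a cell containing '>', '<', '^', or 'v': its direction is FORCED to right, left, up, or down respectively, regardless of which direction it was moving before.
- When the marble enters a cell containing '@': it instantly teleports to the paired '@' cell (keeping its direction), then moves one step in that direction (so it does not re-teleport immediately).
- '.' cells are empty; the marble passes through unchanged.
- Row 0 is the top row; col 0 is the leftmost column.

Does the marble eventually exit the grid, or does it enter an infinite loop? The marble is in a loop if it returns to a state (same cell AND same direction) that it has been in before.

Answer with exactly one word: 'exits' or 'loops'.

Step 1: enter (6,8), '.' pass, move left to (6,7)
Step 2: enter (6,7), '.' pass, move left to (6,6)
Step 3: enter (6,6), '.' pass, move left to (6,5)
Step 4: enter (6,5), '.' pass, move left to (6,4)
Step 5: enter (6,4), '.' pass, move left to (6,3)
Step 6: enter (6,3), '.' pass, move left to (6,2)
Step 7: enter (6,2), '.' pass, move left to (6,1)
Step 8: enter (6,1), '.' pass, move left to (6,0)
Step 9: enter (6,0), '.' pass, move left to (6,-1)
Step 10: at (6,-1) — EXIT via left edge, pos 6

Answer: exits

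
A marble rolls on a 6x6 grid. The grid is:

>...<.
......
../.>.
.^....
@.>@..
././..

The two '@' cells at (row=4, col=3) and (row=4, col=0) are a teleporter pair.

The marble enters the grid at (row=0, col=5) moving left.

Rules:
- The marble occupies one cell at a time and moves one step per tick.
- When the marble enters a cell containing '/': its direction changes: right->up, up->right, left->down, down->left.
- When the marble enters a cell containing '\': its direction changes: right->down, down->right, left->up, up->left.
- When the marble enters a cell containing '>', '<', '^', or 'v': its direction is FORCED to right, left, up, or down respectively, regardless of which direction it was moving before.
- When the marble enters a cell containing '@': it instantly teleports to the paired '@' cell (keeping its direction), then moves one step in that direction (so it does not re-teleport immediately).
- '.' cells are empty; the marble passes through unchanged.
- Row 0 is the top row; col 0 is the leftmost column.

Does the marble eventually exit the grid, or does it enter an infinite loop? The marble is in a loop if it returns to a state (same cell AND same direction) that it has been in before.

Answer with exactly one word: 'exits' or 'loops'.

Answer: loops

Derivation:
Step 1: enter (0,5), '.' pass, move left to (0,4)
Step 2: enter (0,4), '<' forces left->left, move left to (0,3)
Step 3: enter (0,3), '.' pass, move left to (0,2)
Step 4: enter (0,2), '.' pass, move left to (0,1)
Step 5: enter (0,1), '.' pass, move left to (0,0)
Step 6: enter (0,0), '>' forces left->right, move right to (0,1)
Step 7: enter (0,1), '.' pass, move right to (0,2)
Step 8: enter (0,2), '.' pass, move right to (0,3)
Step 9: enter (0,3), '.' pass, move right to (0,4)
Step 10: enter (0,4), '<' forces right->left, move left to (0,3)
Step 11: at (0,3) dir=left — LOOP DETECTED (seen before)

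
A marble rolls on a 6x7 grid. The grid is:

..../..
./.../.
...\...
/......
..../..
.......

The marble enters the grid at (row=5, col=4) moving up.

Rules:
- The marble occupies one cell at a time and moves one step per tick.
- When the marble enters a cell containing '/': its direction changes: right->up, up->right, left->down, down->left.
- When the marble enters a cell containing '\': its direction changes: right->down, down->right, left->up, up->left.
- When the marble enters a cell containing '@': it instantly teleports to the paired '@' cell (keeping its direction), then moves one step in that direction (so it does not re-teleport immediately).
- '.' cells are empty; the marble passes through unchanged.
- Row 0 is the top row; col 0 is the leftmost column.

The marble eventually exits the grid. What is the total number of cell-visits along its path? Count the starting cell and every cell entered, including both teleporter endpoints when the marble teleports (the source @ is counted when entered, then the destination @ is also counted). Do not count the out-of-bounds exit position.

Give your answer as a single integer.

Answer: 4

Derivation:
Step 1: enter (5,4), '.' pass, move up to (4,4)
Step 2: enter (4,4), '/' deflects up->right, move right to (4,5)
Step 3: enter (4,5), '.' pass, move right to (4,6)
Step 4: enter (4,6), '.' pass, move right to (4,7)
Step 5: at (4,7) — EXIT via right edge, pos 4
Path length (cell visits): 4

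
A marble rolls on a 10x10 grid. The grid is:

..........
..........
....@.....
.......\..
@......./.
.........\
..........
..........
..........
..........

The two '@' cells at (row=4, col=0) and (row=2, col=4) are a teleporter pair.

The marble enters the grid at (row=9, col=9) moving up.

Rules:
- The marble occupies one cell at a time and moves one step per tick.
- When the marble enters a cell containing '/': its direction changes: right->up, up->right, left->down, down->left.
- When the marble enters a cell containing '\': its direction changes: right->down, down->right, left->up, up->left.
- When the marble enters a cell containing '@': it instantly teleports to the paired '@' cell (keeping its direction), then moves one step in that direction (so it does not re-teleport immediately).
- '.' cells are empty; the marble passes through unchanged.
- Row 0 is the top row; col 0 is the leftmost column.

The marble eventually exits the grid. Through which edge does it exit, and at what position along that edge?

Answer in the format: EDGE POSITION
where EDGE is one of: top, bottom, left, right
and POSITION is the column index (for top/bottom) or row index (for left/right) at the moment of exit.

Answer: left 5

Derivation:
Step 1: enter (9,9), '.' pass, move up to (8,9)
Step 2: enter (8,9), '.' pass, move up to (7,9)
Step 3: enter (7,9), '.' pass, move up to (6,9)
Step 4: enter (6,9), '.' pass, move up to (5,9)
Step 5: enter (5,9), '\' deflects up->left, move left to (5,8)
Step 6: enter (5,8), '.' pass, move left to (5,7)
Step 7: enter (5,7), '.' pass, move left to (5,6)
Step 8: enter (5,6), '.' pass, move left to (5,5)
Step 9: enter (5,5), '.' pass, move left to (5,4)
Step 10: enter (5,4), '.' pass, move left to (5,3)
Step 11: enter (5,3), '.' pass, move left to (5,2)
Step 12: enter (5,2), '.' pass, move left to (5,1)
Step 13: enter (5,1), '.' pass, move left to (5,0)
Step 14: enter (5,0), '.' pass, move left to (5,-1)
Step 15: at (5,-1) — EXIT via left edge, pos 5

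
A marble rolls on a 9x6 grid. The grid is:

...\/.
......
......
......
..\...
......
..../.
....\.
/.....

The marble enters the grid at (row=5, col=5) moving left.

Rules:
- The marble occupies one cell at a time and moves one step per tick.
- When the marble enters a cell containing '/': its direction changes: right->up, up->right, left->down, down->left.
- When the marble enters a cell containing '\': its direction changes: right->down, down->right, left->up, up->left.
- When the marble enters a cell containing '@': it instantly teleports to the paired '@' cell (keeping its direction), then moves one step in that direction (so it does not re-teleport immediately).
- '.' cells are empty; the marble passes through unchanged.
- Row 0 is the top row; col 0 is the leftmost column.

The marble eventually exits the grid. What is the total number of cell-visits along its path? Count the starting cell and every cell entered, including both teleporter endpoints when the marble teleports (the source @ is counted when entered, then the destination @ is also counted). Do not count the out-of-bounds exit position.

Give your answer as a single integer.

Answer: 6

Derivation:
Step 1: enter (5,5), '.' pass, move left to (5,4)
Step 2: enter (5,4), '.' pass, move left to (5,3)
Step 3: enter (5,3), '.' pass, move left to (5,2)
Step 4: enter (5,2), '.' pass, move left to (5,1)
Step 5: enter (5,1), '.' pass, move left to (5,0)
Step 6: enter (5,0), '.' pass, move left to (5,-1)
Step 7: at (5,-1) — EXIT via left edge, pos 5
Path length (cell visits): 6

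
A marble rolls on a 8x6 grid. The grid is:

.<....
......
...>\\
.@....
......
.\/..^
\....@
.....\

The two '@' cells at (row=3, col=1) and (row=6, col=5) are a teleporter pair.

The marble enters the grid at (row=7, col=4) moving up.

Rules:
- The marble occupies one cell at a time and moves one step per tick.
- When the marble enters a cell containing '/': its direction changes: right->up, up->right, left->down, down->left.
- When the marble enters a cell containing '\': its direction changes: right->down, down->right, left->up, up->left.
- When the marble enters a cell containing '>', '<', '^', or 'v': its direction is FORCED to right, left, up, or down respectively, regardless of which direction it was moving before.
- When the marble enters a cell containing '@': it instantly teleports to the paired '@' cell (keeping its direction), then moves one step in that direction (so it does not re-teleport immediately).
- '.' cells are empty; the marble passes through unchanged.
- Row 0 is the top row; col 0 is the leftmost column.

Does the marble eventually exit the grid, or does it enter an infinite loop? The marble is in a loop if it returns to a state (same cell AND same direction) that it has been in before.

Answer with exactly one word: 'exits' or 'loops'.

Answer: exits

Derivation:
Step 1: enter (7,4), '.' pass, move up to (6,4)
Step 2: enter (6,4), '.' pass, move up to (5,4)
Step 3: enter (5,4), '.' pass, move up to (4,4)
Step 4: enter (4,4), '.' pass, move up to (3,4)
Step 5: enter (3,4), '.' pass, move up to (2,4)
Step 6: enter (2,4), '\' deflects up->left, move left to (2,3)
Step 7: enter (2,3), '>' forces left->right, move right to (2,4)
Step 8: enter (2,4), '\' deflects right->down, move down to (3,4)
Step 9: enter (3,4), '.' pass, move down to (4,4)
Step 10: enter (4,4), '.' pass, move down to (5,4)
Step 11: enter (5,4), '.' pass, move down to (6,4)
Step 12: enter (6,4), '.' pass, move down to (7,4)
Step 13: enter (7,4), '.' pass, move down to (8,4)
Step 14: at (8,4) — EXIT via bottom edge, pos 4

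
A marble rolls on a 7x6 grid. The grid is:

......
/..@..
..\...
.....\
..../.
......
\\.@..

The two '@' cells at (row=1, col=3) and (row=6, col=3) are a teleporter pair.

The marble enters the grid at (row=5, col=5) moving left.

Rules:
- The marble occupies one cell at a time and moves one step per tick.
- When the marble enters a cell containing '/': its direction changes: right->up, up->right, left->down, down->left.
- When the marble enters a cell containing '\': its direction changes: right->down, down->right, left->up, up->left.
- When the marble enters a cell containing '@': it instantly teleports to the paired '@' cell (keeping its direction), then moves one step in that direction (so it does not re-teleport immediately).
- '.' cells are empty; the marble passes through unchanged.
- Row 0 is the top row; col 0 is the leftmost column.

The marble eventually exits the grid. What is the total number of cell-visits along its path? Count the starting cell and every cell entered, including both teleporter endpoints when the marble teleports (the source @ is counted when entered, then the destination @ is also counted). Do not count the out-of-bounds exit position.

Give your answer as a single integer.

Answer: 6

Derivation:
Step 1: enter (5,5), '.' pass, move left to (5,4)
Step 2: enter (5,4), '.' pass, move left to (5,3)
Step 3: enter (5,3), '.' pass, move left to (5,2)
Step 4: enter (5,2), '.' pass, move left to (5,1)
Step 5: enter (5,1), '.' pass, move left to (5,0)
Step 6: enter (5,0), '.' pass, move left to (5,-1)
Step 7: at (5,-1) — EXIT via left edge, pos 5
Path length (cell visits): 6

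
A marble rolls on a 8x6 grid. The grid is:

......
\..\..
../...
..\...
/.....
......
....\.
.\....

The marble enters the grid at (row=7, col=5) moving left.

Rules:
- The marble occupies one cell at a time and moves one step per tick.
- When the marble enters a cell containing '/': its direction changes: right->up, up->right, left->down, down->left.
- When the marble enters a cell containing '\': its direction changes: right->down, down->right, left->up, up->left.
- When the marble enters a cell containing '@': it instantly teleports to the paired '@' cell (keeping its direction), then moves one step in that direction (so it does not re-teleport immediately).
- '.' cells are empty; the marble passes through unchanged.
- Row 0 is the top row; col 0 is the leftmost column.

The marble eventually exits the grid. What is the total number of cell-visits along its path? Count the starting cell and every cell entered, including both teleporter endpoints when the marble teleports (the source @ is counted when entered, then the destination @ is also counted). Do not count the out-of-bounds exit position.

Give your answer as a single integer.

Step 1: enter (7,5), '.' pass, move left to (7,4)
Step 2: enter (7,4), '.' pass, move left to (7,3)
Step 3: enter (7,3), '.' pass, move left to (7,2)
Step 4: enter (7,2), '.' pass, move left to (7,1)
Step 5: enter (7,1), '\' deflects left->up, move up to (6,1)
Step 6: enter (6,1), '.' pass, move up to (5,1)
Step 7: enter (5,1), '.' pass, move up to (4,1)
Step 8: enter (4,1), '.' pass, move up to (3,1)
Step 9: enter (3,1), '.' pass, move up to (2,1)
Step 10: enter (2,1), '.' pass, move up to (1,1)
Step 11: enter (1,1), '.' pass, move up to (0,1)
Step 12: enter (0,1), '.' pass, move up to (-1,1)
Step 13: at (-1,1) — EXIT via top edge, pos 1
Path length (cell visits): 12

Answer: 12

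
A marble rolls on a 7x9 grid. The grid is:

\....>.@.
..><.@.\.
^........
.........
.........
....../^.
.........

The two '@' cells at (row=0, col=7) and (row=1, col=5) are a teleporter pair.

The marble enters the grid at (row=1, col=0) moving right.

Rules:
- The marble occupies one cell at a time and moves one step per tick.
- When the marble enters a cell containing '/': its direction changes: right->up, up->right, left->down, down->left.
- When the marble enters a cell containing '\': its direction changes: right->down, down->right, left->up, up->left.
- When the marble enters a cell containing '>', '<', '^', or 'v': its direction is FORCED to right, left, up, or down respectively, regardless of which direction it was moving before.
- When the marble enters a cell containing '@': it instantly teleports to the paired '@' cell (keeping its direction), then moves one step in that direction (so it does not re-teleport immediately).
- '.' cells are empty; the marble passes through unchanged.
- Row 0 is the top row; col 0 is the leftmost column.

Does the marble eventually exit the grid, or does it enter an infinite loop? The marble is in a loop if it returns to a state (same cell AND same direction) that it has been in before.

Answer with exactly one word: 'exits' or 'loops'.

Step 1: enter (1,0), '.' pass, move right to (1,1)
Step 2: enter (1,1), '.' pass, move right to (1,2)
Step 3: enter (1,2), '>' forces right->right, move right to (1,3)
Step 4: enter (1,3), '<' forces right->left, move left to (1,2)
Step 5: enter (1,2), '>' forces left->right, move right to (1,3)
Step 6: at (1,3) dir=right — LOOP DETECTED (seen before)

Answer: loops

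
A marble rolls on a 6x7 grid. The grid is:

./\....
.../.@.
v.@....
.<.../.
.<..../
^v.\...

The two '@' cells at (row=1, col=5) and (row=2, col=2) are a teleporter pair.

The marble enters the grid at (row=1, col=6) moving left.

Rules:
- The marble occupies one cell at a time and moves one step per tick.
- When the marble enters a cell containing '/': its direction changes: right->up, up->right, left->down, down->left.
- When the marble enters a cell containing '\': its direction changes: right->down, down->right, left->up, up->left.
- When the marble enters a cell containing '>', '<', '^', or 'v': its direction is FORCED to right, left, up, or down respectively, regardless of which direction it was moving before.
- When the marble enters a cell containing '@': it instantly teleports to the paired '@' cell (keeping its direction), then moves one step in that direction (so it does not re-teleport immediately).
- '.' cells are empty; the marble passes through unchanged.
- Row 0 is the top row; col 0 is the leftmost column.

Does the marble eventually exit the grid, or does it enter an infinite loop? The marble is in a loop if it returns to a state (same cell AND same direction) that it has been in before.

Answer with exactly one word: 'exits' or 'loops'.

Answer: loops

Derivation:
Step 1: enter (1,6), '.' pass, move left to (1,5)
Step 2: enter (1,5), '@' teleport (1,5)->(2,2), also enter (2,2), move left to (2,1)
Step 3: enter (2,1), '.' pass, move left to (2,0)
Step 4: enter (2,0), 'v' forces left->down, move down to (3,0)
Step 5: enter (3,0), '.' pass, move down to (4,0)
Step 6: enter (4,0), '.' pass, move down to (5,0)
Step 7: enter (5,0), '^' forces down->up, move up to (4,0)
Step 8: enter (4,0), '.' pass, move up to (3,0)
Step 9: enter (3,0), '.' pass, move up to (2,0)
Step 10: enter (2,0), 'v' forces up->down, move down to (3,0)
Step 11: at (3,0) dir=down — LOOP DETECTED (seen before)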